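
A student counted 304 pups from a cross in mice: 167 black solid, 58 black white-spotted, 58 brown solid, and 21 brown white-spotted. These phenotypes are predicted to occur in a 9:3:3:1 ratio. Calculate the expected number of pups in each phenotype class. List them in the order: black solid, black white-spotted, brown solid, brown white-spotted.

171, 57, 57, 19

The 9:3:3:1 ratio has 16 parts, so with N = 304 the expected counts are:
  black solid: 304 × 9/16 = 171
  black white-spotted: 304 × 3/16 = 57
  brown solid: 304 × 3/16 = 57
  brown white-spotted: 304 × 1/16 = 19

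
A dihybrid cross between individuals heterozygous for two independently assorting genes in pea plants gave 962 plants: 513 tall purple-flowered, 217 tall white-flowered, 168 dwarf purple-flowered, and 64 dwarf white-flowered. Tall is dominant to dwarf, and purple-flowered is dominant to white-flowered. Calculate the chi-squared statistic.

A dihybrid F₂ with independent assortment and complete dominance at both loci gives a 9:3:3:1 phenotypic ratio.
Total ratio parts = 16. Expected numbers out of 962:
  tall purple-flowered: 962 × 9/16 = 541.125
  tall white-flowered: 962 × 3/16 = 180.375
  dwarf purple-flowered: 962 × 3/16 = 180.375
  dwarf white-flowered: 962 × 1/16 = 60.125
χ² = Σ (O − E)² / E
  tall purple-flowered: (513 − 541.125)² / 541.125 = 1.4618
  tall white-flowered: (217 − 180.375)² / 180.375 = 7.4367
  dwarf purple-flowered: (168 − 180.375)² / 180.375 = 0.8490
  dwarf white-flowered: (64 − 60.125)² / 60.125 = 0.2497
χ² = 1.4618 + 7.4367 + 0.8490 + 0.2497 = 9.9972 ≈ 9.997

9.997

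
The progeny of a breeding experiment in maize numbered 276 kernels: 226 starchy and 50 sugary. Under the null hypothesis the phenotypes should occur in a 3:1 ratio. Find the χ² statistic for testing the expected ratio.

The 3:1 ratio has 4 parts, so with N = 276 the expected counts are:
  starchy: 276 × 3/4 = 207
  sugary: 276 × 1/4 = 69
χ² = Σ (O − E)² / E
  starchy: (226 − 207)² / 207 = 1.7440
  sugary: (50 − 69)² / 69 = 5.2319
χ² = 1.7440 + 5.2319 = 6.9759 ≈ 6.976

6.976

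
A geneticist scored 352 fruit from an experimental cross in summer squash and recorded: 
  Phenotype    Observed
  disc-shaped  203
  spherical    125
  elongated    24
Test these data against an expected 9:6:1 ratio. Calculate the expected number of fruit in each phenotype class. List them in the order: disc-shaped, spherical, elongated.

Total ratio parts = 16. Expected numbers out of 352:
  disc-shaped: 352 × 9/16 = 198
  spherical: 352 × 6/16 = 132
  elongated: 352 × 1/16 = 22

198, 132, 22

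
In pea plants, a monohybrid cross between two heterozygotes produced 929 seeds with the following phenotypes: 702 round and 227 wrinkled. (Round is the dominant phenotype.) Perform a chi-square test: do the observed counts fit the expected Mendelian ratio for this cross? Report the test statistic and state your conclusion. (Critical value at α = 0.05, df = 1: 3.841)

For a monohybrid cross between heterozygotes with complete dominance, the expected phenotypic ratio is 3:1.
Total ratio parts = 4. Expected numbers out of 929:
  round: 929 × 3/4 = 696.75
  wrinkled: 929 × 1/4 = 232.25
χ² = Σ (O − E)² / E
  round: (702 − 696.75)² / 696.75 = 0.0396
  wrinkled: (227 − 232.25)² / 232.25 = 0.1187
χ² = 0.0396 + 0.1187 = 0.1583 ≈ 0.158
Degrees of freedom = 2 − 1 = 1; critical value at α = 0.05 is 3.841.
Since 0.158 < 3.841, we fail to reject the null hypothesis — the data are consistent with the 3:1 ratio.

0.158; consistent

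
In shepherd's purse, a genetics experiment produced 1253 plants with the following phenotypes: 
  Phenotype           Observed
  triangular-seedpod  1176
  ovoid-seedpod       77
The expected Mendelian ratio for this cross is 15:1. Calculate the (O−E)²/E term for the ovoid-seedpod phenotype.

0.022

The 15:1 ratio has 16 parts, so with N = 1253 the expected counts are:
  triangular-seedpod: 1253 × 15/16 = 1174.6875
  ovoid-seedpod: 1253 × 1/16 = 78.3125
Contribution of ovoid-seedpod: (77 − 78.3125)² / 78.3125 = 0.0220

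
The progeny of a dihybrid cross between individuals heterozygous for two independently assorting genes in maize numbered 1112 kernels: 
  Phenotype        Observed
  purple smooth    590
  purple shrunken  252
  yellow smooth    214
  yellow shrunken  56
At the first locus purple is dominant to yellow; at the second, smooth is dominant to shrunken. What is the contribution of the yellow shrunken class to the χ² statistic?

A dihybrid F₂ with independent assortment and complete dominance at both loci gives a 9:3:3:1 phenotypic ratio.
Expected counts for N = 1112 under a 9:3:3:1 ratio (total parts = 16):
  purple smooth: 1112 × 9/16 = 625.5
  purple shrunken: 1112 × 3/16 = 208.5
  yellow smooth: 1112 × 3/16 = 208.5
  yellow shrunken: 1112 × 1/16 = 69.5
Contribution of yellow shrunken: (56 − 69.5)² / 69.5 = 2.6223

2.622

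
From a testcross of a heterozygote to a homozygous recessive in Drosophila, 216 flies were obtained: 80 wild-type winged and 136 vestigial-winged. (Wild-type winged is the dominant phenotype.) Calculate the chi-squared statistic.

14.519

A testcross of a heterozygote (Aa × aa) gives a 1:1 phenotypic ratio.
Total ratio parts = 2. Expected numbers out of 216:
  wild-type winged: 216 × 1/2 = 108
  vestigial-winged: 216 × 1/2 = 108
χ² = Σ (O − E)² / E
  wild-type winged: (80 − 108)² / 108 = 7.2593
  vestigial-winged: (136 − 108)² / 108 = 7.2593
χ² = 7.2593 + 7.2593 = 14.5186 ≈ 14.519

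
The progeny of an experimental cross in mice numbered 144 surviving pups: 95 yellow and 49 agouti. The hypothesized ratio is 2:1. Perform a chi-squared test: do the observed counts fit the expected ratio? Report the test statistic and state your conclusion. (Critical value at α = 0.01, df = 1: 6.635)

0.031; consistent

Expected counts for N = 144 under a 2:1 ratio (total parts = 3):
  yellow: 144 × 2/3 = 96
  agouti: 144 × 1/3 = 48
χ² = Σ (O − E)² / E
  yellow: (95 − 96)² / 96 = 0.0104
  agouti: (49 − 48)² / 48 = 0.0208
χ² = 0.0104 + 0.0208 = 0.0312 ≈ 0.031
Degrees of freedom = 2 − 1 = 1; critical value at α = 0.01 is 6.635.
Since 0.031 < 6.635, we fail to reject the null hypothesis — the data are consistent with the 2:1 ratio.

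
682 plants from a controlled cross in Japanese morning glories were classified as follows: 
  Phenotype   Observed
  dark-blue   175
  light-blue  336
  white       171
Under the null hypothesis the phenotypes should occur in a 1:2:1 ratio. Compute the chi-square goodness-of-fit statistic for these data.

Total ratio parts = 4. Expected numbers out of 682:
  dark-blue: 682 × 1/4 = 170.5
  light-blue: 682 × 2/4 = 341
  white: 682 × 1/4 = 170.5
χ² = Σ (O − E)² / E
  dark-blue: (175 − 170.5)² / 170.5 = 0.1188
  light-blue: (336 − 341)² / 341 = 0.0733
  white: (171 − 170.5)² / 170.5 = 0.0015
χ² = 0.1188 + 0.0733 + 0.0015 = 0.1936 ≈ 0.194

0.194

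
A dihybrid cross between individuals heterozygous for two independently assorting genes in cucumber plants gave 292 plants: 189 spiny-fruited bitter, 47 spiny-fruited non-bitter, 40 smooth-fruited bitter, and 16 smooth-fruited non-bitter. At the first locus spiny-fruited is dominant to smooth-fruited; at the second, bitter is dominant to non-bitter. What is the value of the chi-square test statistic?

A dihybrid F₂ with independent assortment and complete dominance at both loci gives a 9:3:3:1 phenotypic ratio.
Expected counts for N = 292 under a 9:3:3:1 ratio (total parts = 16):
  spiny-fruited bitter: 292 × 9/16 = 164.25
  spiny-fruited non-bitter: 292 × 3/16 = 54.75
  smooth-fruited bitter: 292 × 3/16 = 54.75
  smooth-fruited non-bitter: 292 × 1/16 = 18.25
χ² = Σ (O − E)² / E
  spiny-fruited bitter: (189 − 164.25)² / 164.25 = 3.7295
  spiny-fruited non-bitter: (47 − 54.75)² / 54.75 = 1.0970
  smooth-fruited bitter: (40 − 54.75)² / 54.75 = 3.9737
  smooth-fruited non-bitter: (16 − 18.25)² / 18.25 = 0.2774
χ² = 3.7295 + 1.0970 + 3.9737 + 0.2774 = 9.0776 ≈ 9.078

9.078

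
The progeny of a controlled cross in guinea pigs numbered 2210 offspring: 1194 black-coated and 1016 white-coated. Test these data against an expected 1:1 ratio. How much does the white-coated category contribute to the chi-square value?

Total ratio parts = 2. Expected numbers out of 2210:
  black-coated: 2210 × 1/2 = 1105
  white-coated: 2210 × 1/2 = 1105
Contribution of white-coated: (1016 − 1105)² / 1105 = 7.1683

7.168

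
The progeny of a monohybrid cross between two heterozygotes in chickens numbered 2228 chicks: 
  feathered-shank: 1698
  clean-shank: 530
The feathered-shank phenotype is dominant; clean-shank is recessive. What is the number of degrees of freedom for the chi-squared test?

For a monohybrid cross between heterozygotes with complete dominance, the expected phenotypic ratio is 3:1.
A goodness-of-fit test with 2 phenotype classes has df = 2 − 1 = 1.

1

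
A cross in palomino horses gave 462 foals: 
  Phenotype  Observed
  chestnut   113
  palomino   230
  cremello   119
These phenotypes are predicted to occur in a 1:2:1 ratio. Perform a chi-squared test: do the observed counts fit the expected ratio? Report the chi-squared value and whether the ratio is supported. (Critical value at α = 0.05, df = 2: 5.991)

The 1:2:1 ratio has 4 parts, so with N = 462 the expected counts are:
  chestnut: 462 × 1/4 = 115.5
  palomino: 462 × 2/4 = 231
  cremello: 462 × 1/4 = 115.5
χ² = Σ (O − E)² / E
  chestnut: (113 − 115.5)² / 115.5 = 0.0541
  palomino: (230 − 231)² / 231 = 0.0043
  cremello: (119 − 115.5)² / 115.5 = 0.1061
χ² = 0.0541 + 0.0043 + 0.1061 = 0.1645 ≈ 0.165
Degrees of freedom = 3 − 1 = 2; critical value at α = 0.05 is 5.991.
Since 0.165 < 5.991, we fail to reject the null hypothesis — the data are consistent with the 1:2:1 ratio.

0.165; consistent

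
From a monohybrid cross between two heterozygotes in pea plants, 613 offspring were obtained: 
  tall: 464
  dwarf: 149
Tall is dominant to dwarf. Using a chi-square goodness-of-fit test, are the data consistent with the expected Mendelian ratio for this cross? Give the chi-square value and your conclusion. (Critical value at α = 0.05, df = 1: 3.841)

For a monohybrid cross between heterozygotes with complete dominance, the expected phenotypic ratio is 3:1.
Total ratio parts = 4. Expected numbers out of 613:
  tall: 613 × 3/4 = 459.75
  dwarf: 613 × 1/4 = 153.25
χ² = Σ (O − E)² / E
  tall: (464 − 459.75)² / 459.75 = 0.0393
  dwarf: (149 − 153.25)² / 153.25 = 0.1179
χ² = 0.0393 + 0.1179 = 0.1572 ≈ 0.157
Degrees of freedom = 2 − 1 = 1; critical value at α = 0.05 is 3.841.
Since 0.157 < 3.841, we fail to reject the null hypothesis — the data are consistent with the 3:1 ratio.

0.157; consistent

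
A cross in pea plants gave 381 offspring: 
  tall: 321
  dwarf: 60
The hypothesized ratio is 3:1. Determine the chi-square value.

17.394

Total ratio parts = 4. Expected numbers out of 381:
  tall: 381 × 3/4 = 285.75
  dwarf: 381 × 1/4 = 95.25
χ² = Σ (O − E)² / E
  tall: (321 − 285.75)² / 285.75 = 4.3484
  dwarf: (60 − 95.25)² / 95.25 = 13.0453
χ² = 4.3484 + 13.0453 = 17.3937 ≈ 17.394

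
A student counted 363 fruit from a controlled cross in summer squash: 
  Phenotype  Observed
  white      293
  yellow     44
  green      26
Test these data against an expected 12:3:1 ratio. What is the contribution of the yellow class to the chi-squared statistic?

8.507

Under the 12:3:1 hypothesis (Σ ratio = 16, N = 363):
  white: 363 × 12/16 = 272.25
  yellow: 363 × 3/16 = 68.0625
  green: 363 × 1/16 = 22.6875
Contribution of yellow: (44 − 68.0625)² / 68.0625 = 8.5069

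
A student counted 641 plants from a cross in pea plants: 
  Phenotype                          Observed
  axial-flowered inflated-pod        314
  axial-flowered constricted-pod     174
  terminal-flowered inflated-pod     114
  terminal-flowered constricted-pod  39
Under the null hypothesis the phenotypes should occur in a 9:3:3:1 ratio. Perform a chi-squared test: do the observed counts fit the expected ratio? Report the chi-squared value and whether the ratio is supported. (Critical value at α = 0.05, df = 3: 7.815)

The 9:3:3:1 ratio has 16 parts, so with N = 641 the expected counts are:
  axial-flowered inflated-pod: 641 × 9/16 = 360.5625
  axial-flowered constricted-pod: 641 × 3/16 = 120.1875
  terminal-flowered inflated-pod: 641 × 3/16 = 120.1875
  terminal-flowered constricted-pod: 641 × 1/16 = 40.0625
χ² = Σ (O − E)² / E
  axial-flowered inflated-pod: (314 − 360.5625)² / 360.5625 = 6.0130
  axial-flowered constricted-pod: (174 − 120.1875)² / 120.1875 = 24.0939
  terminal-flowered inflated-pod: (114 − 120.1875)² / 120.1875 = 0.3185
  terminal-flowered constricted-pod: (39 − 40.0625)² / 40.0625 = 0.0282
χ² = 6.0130 + 24.0939 + 0.3185 + 0.0282 = 30.4536 ≈ 30.454
Degrees of freedom = 4 − 1 = 3; critical value at α = 0.05 is 7.815.
Since 30.454 > 7.815, we reject the null hypothesis — the data do not fit the 9:3:3:1 ratio.

30.454; not consistent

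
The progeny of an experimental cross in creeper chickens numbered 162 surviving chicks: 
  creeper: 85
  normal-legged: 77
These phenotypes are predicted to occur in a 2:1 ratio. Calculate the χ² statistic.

14.694

Under the 2:1 hypothesis (Σ ratio = 3, N = 162):
  creeper: 162 × 2/3 = 108
  normal-legged: 162 × 1/3 = 54
χ² = Σ (O − E)² / E
  creeper: (85 − 108)² / 108 = 4.8981
  normal-legged: (77 − 54)² / 54 = 9.7963
χ² = 4.8981 + 9.7963 = 14.6944 ≈ 14.694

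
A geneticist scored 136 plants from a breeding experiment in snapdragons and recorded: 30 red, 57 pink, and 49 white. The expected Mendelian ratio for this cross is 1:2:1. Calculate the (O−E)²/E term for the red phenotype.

Under the 1:2:1 hypothesis (Σ ratio = 4, N = 136):
  red: 136 × 1/4 = 34
  pink: 136 × 2/4 = 68
  white: 136 × 1/4 = 34
Contribution of red: (30 − 34)² / 34 = 0.4706

0.471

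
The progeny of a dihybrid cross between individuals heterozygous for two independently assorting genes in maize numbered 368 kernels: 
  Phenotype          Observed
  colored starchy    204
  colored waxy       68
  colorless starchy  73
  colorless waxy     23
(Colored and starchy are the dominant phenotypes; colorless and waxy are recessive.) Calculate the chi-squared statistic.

A dihybrid F₂ with independent assortment and complete dominance at both loci gives a 9:3:3:1 phenotypic ratio.
The 9:3:3:1 ratio has 16 parts, so with N = 368 the expected counts are:
  colored starchy: 368 × 9/16 = 207
  colored waxy: 368 × 3/16 = 69
  colorless starchy: 368 × 3/16 = 69
  colorless waxy: 368 × 1/16 = 23
χ² = Σ (O − E)² / E
  colored starchy: (204 − 207)² / 207 = 0.0435
  colored waxy: (68 − 69)² / 69 = 0.0145
  colorless starchy: (73 − 69)² / 69 = 0.2319
  colorless waxy: (23 − 23)² / 23 = 0.0000
χ² = 0.0435 + 0.0145 + 0.2319 + 0.0000 = 0.2899 ≈ 0.290

0.290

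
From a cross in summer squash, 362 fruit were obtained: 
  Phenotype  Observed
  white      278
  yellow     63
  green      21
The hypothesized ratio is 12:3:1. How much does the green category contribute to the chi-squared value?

The 12:3:1 ratio has 16 parts, so with N = 362 the expected counts are:
  white: 362 × 12/16 = 271.5
  yellow: 362 × 3/16 = 67.875
  green: 362 × 1/16 = 22.625
Contribution of green: (21 − 22.625)² / 22.625 = 0.1167

0.117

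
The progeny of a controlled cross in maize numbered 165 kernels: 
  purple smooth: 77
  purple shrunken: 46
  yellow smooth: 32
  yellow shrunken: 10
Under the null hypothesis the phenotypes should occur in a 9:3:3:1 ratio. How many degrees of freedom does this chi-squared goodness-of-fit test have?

3

A goodness-of-fit test with 4 phenotype classes has df = 4 − 1 = 3.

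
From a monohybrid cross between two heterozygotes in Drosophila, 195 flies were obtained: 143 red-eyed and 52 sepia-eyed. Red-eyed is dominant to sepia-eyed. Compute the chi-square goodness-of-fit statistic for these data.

For a monohybrid cross between heterozygotes with complete dominance, the expected phenotypic ratio is 3:1.
Under the 3:1 hypothesis (Σ ratio = 4, N = 195):
  red-eyed: 195 × 3/4 = 146.25
  sepia-eyed: 195 × 1/4 = 48.75
χ² = Σ (O − E)² / E
  red-eyed: (143 − 146.25)² / 146.25 = 0.0722
  sepia-eyed: (52 − 48.75)² / 48.75 = 0.2167
χ² = 0.0722 + 0.2167 = 0.2889 ≈ 0.289

0.289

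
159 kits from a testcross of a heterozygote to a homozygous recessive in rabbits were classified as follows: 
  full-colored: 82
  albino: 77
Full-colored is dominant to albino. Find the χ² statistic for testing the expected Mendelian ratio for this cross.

0.157

A testcross of a heterozygote (Aa × aa) gives a 1:1 phenotypic ratio.
Under the 1:1 hypothesis (Σ ratio = 2, N = 159):
  full-colored: 159 × 1/2 = 79.5
  albino: 159 × 1/2 = 79.5
χ² = Σ (O − E)² / E
  full-colored: (82 − 79.5)² / 79.5 = 0.0786
  albino: (77 − 79.5)² / 79.5 = 0.0786
χ² = 0.0786 + 0.0786 = 0.1572 ≈ 0.157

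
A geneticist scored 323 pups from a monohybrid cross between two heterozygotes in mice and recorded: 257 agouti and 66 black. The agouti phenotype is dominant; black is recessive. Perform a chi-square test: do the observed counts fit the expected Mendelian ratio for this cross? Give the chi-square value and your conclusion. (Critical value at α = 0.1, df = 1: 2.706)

For a monohybrid cross between heterozygotes with complete dominance, the expected phenotypic ratio is 3:1.
Expected counts for N = 323 under a 3:1 ratio (total parts = 4):
  agouti: 323 × 3/4 = 242.25
  black: 323 × 1/4 = 80.75
χ² = Σ (O − E)² / E
  agouti: (257 − 242.25)² / 242.25 = 0.8981
  black: (66 − 80.75)² / 80.75 = 2.6943
χ² = 0.8981 + 2.6943 = 3.5924 ≈ 3.592
Degrees of freedom = 2 − 1 = 1; critical value at α = 0.1 is 2.706.
Since 3.592 > 2.706, we reject the null hypothesis — the data do not fit the 3:1 ratio.

3.592; not consistent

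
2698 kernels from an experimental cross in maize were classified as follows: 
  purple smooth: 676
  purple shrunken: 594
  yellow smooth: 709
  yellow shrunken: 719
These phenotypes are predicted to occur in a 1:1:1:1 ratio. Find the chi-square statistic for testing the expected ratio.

14.311

Total ratio parts = 4. Expected numbers out of 2698:
  purple smooth: 2698 × 1/4 = 674.5
  purple shrunken: 2698 × 1/4 = 674.5
  yellow smooth: 2698 × 1/4 = 674.5
  yellow shrunken: 2698 × 1/4 = 674.5
χ² = Σ (O − E)² / E
  purple smooth: (676 − 674.5)² / 674.5 = 0.0033
  purple shrunken: (594 − 674.5)² / 674.5 = 9.6075
  yellow smooth: (709 − 674.5)² / 674.5 = 1.7646
  yellow shrunken: (719 − 674.5)² / 674.5 = 2.9359
χ² = 0.0033 + 9.6075 + 1.7646 + 2.9359 = 14.3113 ≈ 14.311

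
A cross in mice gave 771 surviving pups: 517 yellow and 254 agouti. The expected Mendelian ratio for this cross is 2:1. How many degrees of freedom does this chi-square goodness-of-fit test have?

1

A goodness-of-fit test with 2 phenotype classes has df = 2 − 1 = 1.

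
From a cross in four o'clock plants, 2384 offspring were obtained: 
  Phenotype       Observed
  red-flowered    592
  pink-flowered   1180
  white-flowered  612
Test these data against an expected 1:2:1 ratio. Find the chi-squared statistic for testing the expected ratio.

0.577

Expected counts for N = 2384 under a 1:2:1 ratio (total parts = 4):
  red-flowered: 2384 × 1/4 = 596
  pink-flowered: 2384 × 2/4 = 1192
  white-flowered: 2384 × 1/4 = 596
χ² = Σ (O − E)² / E
  red-flowered: (592 − 596)² / 596 = 0.0268
  pink-flowered: (1180 − 1192)² / 1192 = 0.1208
  white-flowered: (612 − 596)² / 596 = 0.4295
χ² = 0.0268 + 0.1208 + 0.4295 = 0.5771 ≈ 0.577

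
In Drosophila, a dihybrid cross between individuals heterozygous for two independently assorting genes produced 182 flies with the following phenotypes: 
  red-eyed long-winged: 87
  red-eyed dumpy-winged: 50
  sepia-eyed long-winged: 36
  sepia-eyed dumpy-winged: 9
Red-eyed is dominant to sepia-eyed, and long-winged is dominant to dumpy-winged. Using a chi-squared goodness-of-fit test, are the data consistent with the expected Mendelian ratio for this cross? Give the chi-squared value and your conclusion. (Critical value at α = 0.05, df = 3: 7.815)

10.293; not consistent

A dihybrid F₂ with independent assortment and complete dominance at both loci gives a 9:3:3:1 phenotypic ratio.
Total ratio parts = 16. Expected numbers out of 182:
  red-eyed long-winged: 182 × 9/16 = 102.375
  red-eyed dumpy-winged: 182 × 3/16 = 34.125
  sepia-eyed long-winged: 182 × 3/16 = 34.125
  sepia-eyed dumpy-winged: 182 × 1/16 = 11.375
χ² = Σ (O − E)² / E
  red-eyed long-winged: (87 − 102.375)² / 102.375 = 2.3091
  red-eyed dumpy-winged: (50 − 34.125)² / 34.125 = 7.3851
  sepia-eyed long-winged: (36 − 34.125)² / 34.125 = 0.1030
  sepia-eyed dumpy-winged: (9 − 11.375)² / 11.375 = 0.4959
χ² = 2.3091 + 7.3851 + 0.1030 + 0.4959 = 10.2931 ≈ 10.293
Degrees of freedom = 4 − 1 = 3; critical value at α = 0.05 is 7.815.
Since 10.293 > 7.815, we reject the null hypothesis — the data do not fit the 9:3:3:1 ratio.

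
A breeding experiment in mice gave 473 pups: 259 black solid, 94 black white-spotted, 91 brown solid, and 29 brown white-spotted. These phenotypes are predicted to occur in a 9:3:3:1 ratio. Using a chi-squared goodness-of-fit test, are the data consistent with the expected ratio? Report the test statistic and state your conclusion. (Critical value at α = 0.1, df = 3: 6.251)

Expected counts for N = 473 under a 9:3:3:1 ratio (total parts = 16):
  black solid: 473 × 9/16 = 266.0625
  black white-spotted: 473 × 3/16 = 88.6875
  brown solid: 473 × 3/16 = 88.6875
  brown white-spotted: 473 × 1/16 = 29.5625
χ² = Σ (O − E)² / E
  black solid: (259 − 266.0625)² / 266.0625 = 0.1875
  black white-spotted: (94 − 88.6875)² / 88.6875 = 0.3182
  brown solid: (91 − 88.6875)² / 88.6875 = 0.0603
  brown white-spotted: (29 − 29.5625)² / 29.5625 = 0.0107
χ² = 0.1875 + 0.3182 + 0.0603 + 0.0107 = 0.5767 ≈ 0.577
Degrees of freedom = 4 − 1 = 3; critical value at α = 0.1 is 6.251.
Since 0.577 < 6.251, we fail to reject the null hypothesis — the data are consistent with the 9:3:3:1 ratio.

0.577; consistent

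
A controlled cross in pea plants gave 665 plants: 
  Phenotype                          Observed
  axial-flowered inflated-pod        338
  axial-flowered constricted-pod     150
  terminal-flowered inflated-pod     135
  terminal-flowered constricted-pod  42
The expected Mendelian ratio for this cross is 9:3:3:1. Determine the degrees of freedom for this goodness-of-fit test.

A goodness-of-fit test with 4 phenotype classes has df = 4 − 1 = 3.

3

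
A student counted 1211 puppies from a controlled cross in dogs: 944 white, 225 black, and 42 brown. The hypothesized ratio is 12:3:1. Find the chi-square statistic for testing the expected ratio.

Total ratio parts = 16. Expected numbers out of 1211:
  white: 1211 × 12/16 = 908.25
  black: 1211 × 3/16 = 227.0625
  brown: 1211 × 1/16 = 75.6875
χ² = Σ (O − E)² / E
  white: (944 − 908.25)² / 908.25 = 1.4072
  black: (225 − 227.0625)² / 227.0625 = 0.0187
  brown: (42 − 75.6875)² / 75.6875 = 14.9939
χ² = 1.4072 + 0.0187 + 14.9939 = 16.4198 ≈ 16.420

16.420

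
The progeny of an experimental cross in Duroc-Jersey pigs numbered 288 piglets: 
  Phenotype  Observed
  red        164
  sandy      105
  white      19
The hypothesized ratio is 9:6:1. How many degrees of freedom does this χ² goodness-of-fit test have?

A goodness-of-fit test with 3 phenotype classes has df = 3 − 1 = 2.

2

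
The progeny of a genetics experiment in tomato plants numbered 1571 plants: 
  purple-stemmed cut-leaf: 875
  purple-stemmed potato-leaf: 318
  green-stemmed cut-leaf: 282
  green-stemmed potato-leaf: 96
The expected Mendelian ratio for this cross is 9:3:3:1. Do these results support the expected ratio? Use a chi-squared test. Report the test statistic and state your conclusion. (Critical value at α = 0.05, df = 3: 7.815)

2.535; consistent

Total ratio parts = 16. Expected numbers out of 1571:
  purple-stemmed cut-leaf: 1571 × 9/16 = 883.6875
  purple-stemmed potato-leaf: 1571 × 3/16 = 294.5625
  green-stemmed cut-leaf: 1571 × 3/16 = 294.5625
  green-stemmed potato-leaf: 1571 × 1/16 = 98.1875
χ² = Σ (O − E)² / E
  purple-stemmed cut-leaf: (875 − 883.6875)² / 883.6875 = 0.0854
  purple-stemmed potato-leaf: (318 − 294.5625)² / 294.5625 = 1.8649
  green-stemmed cut-leaf: (282 − 294.5625)² / 294.5625 = 0.5358
  green-stemmed potato-leaf: (96 − 98.1875)² / 98.1875 = 0.0487
χ² = 0.0854 + 1.8649 + 0.5358 + 0.0487 = 2.5348 ≈ 2.535
Degrees of freedom = 4 − 1 = 3; critical value at α = 0.05 is 7.815.
Since 2.535 < 7.815, we fail to reject the null hypothesis — the data are consistent with the 9:3:3:1 ratio.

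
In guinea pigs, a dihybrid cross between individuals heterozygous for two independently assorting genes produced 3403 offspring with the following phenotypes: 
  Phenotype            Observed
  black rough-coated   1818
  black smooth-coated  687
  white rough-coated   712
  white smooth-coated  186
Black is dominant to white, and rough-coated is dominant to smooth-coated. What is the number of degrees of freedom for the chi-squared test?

3

A dihybrid F₂ with independent assortment and complete dominance at both loci gives a 9:3:3:1 phenotypic ratio.
A goodness-of-fit test with 4 phenotype classes has df = 4 − 1 = 3.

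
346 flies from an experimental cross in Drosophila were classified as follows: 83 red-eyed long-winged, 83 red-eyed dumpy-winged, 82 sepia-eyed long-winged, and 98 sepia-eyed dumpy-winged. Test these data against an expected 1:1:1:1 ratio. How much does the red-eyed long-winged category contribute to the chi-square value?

0.142

Expected counts for N = 346 under a 1:1:1:1 ratio (total parts = 4):
  red-eyed long-winged: 346 × 1/4 = 86.5
  red-eyed dumpy-winged: 346 × 1/4 = 86.5
  sepia-eyed long-winged: 346 × 1/4 = 86.5
  sepia-eyed dumpy-winged: 346 × 1/4 = 86.5
Contribution of red-eyed long-winged: (83 − 86.5)² / 86.5 = 0.1416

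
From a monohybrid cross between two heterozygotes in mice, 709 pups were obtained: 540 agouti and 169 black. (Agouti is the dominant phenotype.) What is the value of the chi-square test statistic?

For a monohybrid cross between heterozygotes with complete dominance, the expected phenotypic ratio is 3:1.
Total ratio parts = 4. Expected numbers out of 709:
  agouti: 709 × 3/4 = 531.75
  black: 709 × 1/4 = 177.25
χ² = Σ (O − E)² / E
  agouti: (540 − 531.75)² / 531.75 = 0.1280
  black: (169 − 177.25)² / 177.25 = 0.3840
χ² = 0.1280 + 0.3840 = 0.512

0.512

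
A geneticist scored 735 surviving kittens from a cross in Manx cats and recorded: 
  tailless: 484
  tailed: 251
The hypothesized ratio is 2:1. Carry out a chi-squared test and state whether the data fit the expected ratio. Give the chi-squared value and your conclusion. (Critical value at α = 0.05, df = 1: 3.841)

Under the 2:1 hypothesis (Σ ratio = 3, N = 735):
  tailless: 735 × 2/3 = 490
  tailed: 735 × 1/3 = 245
χ² = Σ (O − E)² / E
  tailless: (484 − 490)² / 490 = 0.0735
  tailed: (251 − 245)² / 245 = 0.1469
χ² = 0.0735 + 0.1469 = 0.2204 ≈ 0.220
Degrees of freedom = 2 − 1 = 1; critical value at α = 0.05 is 3.841.
Since 0.220 < 3.841, we fail to reject the null hypothesis — the data are consistent with the 2:1 ratio.

0.220; consistent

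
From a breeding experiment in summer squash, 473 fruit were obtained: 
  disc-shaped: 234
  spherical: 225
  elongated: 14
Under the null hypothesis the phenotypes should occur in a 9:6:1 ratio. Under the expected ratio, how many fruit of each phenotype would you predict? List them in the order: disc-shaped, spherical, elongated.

The 9:6:1 ratio has 16 parts, so with N = 473 the expected counts are:
  disc-shaped: 473 × 9/16 = 266.0625
  spherical: 473 × 6/16 = 177.375
  elongated: 473 × 1/16 = 29.5625

266.0625, 177.375, 29.5625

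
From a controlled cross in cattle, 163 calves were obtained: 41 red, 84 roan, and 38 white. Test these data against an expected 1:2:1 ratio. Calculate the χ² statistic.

0.264

Expected counts for N = 163 under a 1:2:1 ratio (total parts = 4):
  red: 163 × 1/4 = 40.75
  roan: 163 × 2/4 = 81.5
  white: 163 × 1/4 = 40.75
χ² = Σ (O − E)² / E
  red: (41 − 40.75)² / 40.75 = 0.0015
  roan: (84 − 81.5)² / 81.5 = 0.0767
  white: (38 − 40.75)² / 40.75 = 0.1856
χ² = 0.0015 + 0.0767 + 0.1856 = 0.2638 ≈ 0.264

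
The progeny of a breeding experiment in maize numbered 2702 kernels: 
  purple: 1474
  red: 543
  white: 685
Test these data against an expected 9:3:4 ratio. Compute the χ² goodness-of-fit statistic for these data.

Under the 9:3:4 hypothesis (Σ ratio = 16, N = 2702):
  purple: 2702 × 9/16 = 1519.875
  red: 2702 × 3/16 = 506.625
  white: 2702 × 4/16 = 675.5
χ² = Σ (O − E)² / E
  purple: (1474 − 1519.875)² / 1519.875 = 1.3847
  red: (543 − 506.625)² / 506.625 = 2.6117
  white: (685 − 675.5)² / 675.5 = 0.1336
χ² = 1.3847 + 2.6117 + 0.1336 = 4.130

4.130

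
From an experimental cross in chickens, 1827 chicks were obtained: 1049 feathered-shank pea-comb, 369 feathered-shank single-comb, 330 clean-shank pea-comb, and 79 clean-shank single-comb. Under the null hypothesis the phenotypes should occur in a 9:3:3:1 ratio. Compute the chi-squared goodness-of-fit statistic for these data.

Under the 9:3:3:1 hypothesis (Σ ratio = 16, N = 1827):
  feathered-shank pea-comb: 1827 × 9/16 = 1027.6875
  feathered-shank single-comb: 1827 × 3/16 = 342.5625
  clean-shank pea-comb: 1827 × 3/16 = 342.5625
  clean-shank single-comb: 1827 × 1/16 = 114.1875
χ² = Σ (O − E)² / E
  feathered-shank pea-comb: (1049 − 1027.6875)² / 1027.6875 = 0.4420
  feathered-shank single-comb: (369 − 342.5625)² / 342.5625 = 2.0403
  clean-shank pea-comb: (330 − 342.5625)² / 342.5625 = 0.4607
  clean-shank single-comb: (79 − 114.1875)² / 114.1875 = 10.8432
χ² = 0.4420 + 2.0403 + 0.4607 + 10.8432 = 13.7862 ≈ 13.786

13.786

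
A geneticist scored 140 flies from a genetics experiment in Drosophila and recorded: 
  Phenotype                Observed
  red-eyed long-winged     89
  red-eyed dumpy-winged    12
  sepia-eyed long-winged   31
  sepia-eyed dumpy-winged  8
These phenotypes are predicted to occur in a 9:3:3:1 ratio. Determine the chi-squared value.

9.994

Expected counts for N = 140 under a 9:3:3:1 ratio (total parts = 16):
  red-eyed long-winged: 140 × 9/16 = 78.75
  red-eyed dumpy-winged: 140 × 3/16 = 26.25
  sepia-eyed long-winged: 140 × 3/16 = 26.25
  sepia-eyed dumpy-winged: 140 × 1/16 = 8.75
χ² = Σ (O − E)² / E
  red-eyed long-winged: (89 − 78.75)² / 78.75 = 1.3341
  red-eyed dumpy-winged: (12 − 26.25)² / 26.25 = 7.7357
  sepia-eyed long-winged: (31 − 26.25)² / 26.25 = 0.8595
  sepia-eyed dumpy-winged: (8 − 8.75)² / 8.75 = 0.0643
χ² = 1.3341 + 7.7357 + 0.8595 + 0.0643 = 9.9936 ≈ 9.994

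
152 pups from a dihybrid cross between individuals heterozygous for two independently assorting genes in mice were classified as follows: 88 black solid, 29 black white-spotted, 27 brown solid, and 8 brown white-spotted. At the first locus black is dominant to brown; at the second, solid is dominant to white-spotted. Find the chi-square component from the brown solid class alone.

A dihybrid F₂ with independent assortment and complete dominance at both loci gives a 9:3:3:1 phenotypic ratio.
Under the 9:3:3:1 hypothesis (Σ ratio = 16, N = 152):
  black solid: 152 × 9/16 = 85.5
  black white-spotted: 152 × 3/16 = 28.5
  brown solid: 152 × 3/16 = 28.5
  brown white-spotted: 152 × 1/16 = 9.5
Contribution of brown solid: (27 − 28.5)² / 28.5 = 0.0789

0.079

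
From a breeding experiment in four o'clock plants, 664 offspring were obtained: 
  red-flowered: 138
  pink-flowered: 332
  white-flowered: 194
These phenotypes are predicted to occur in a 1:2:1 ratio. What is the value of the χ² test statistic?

9.446

The 1:2:1 ratio has 4 parts, so with N = 664 the expected counts are:
  red-flowered: 664 × 1/4 = 166
  pink-flowered: 664 × 2/4 = 332
  white-flowered: 664 × 1/4 = 166
χ² = Σ (O − E)² / E
  red-flowered: (138 − 166)² / 166 = 4.7229
  pink-flowered: (332 − 332)² / 332 = 0.0000
  white-flowered: (194 − 166)² / 166 = 4.7229
χ² = 4.7229 + 0.0000 + 4.7229 = 9.4458 ≈ 9.446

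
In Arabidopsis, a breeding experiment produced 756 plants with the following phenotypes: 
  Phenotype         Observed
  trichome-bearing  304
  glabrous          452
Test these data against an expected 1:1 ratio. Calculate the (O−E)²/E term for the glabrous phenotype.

14.487

Under the 1:1 hypothesis (Σ ratio = 2, N = 756):
  trichome-bearing: 756 × 1/2 = 378
  glabrous: 756 × 1/2 = 378
Contribution of glabrous: (452 − 378)² / 378 = 14.4868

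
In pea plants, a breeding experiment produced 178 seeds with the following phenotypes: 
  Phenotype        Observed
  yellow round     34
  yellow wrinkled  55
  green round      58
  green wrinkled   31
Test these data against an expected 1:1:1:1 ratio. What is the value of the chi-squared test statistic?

Expected counts for N = 178 under a 1:1:1:1 ratio (total parts = 4):
  yellow round: 178 × 1/4 = 44.5
  yellow wrinkled: 178 × 1/4 = 44.5
  green round: 178 × 1/4 = 44.5
  green wrinkled: 178 × 1/4 = 44.5
χ² = Σ (O − E)² / E
  yellow round: (34 − 44.5)² / 44.5 = 2.4775
  yellow wrinkled: (55 − 44.5)² / 44.5 = 2.4775
  green round: (58 − 44.5)² / 44.5 = 4.0955
  green wrinkled: (31 − 44.5)² / 44.5 = 4.0955
χ² = 2.4775 + 2.4775 + 4.0955 + 4.0955 = 13.146

13.146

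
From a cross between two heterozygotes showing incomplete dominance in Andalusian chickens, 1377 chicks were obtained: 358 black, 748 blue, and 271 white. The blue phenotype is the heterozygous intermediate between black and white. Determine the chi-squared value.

With incomplete dominance, a heterozygote × heterozygote cross gives a 1:2:1 phenotypic ratio.
Total ratio parts = 4. Expected numbers out of 1377:
  black: 1377 × 1/4 = 344.25
  blue: 1377 × 2/4 = 688.5
  white: 1377 × 1/4 = 344.25
χ² = Σ (O − E)² / E
  black: (358 − 344.25)² / 344.25 = 0.5492
  blue: (748 − 688.5)² / 688.5 = 5.1420
  white: (271 − 344.25)² / 344.25 = 15.5862
χ² = 0.5492 + 5.1420 + 15.5862 = 21.2774 ≈ 21.277

21.277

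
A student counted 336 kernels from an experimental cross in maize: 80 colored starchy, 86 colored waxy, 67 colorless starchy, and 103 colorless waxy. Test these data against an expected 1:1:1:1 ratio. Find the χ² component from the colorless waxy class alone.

Under the 1:1:1:1 hypothesis (Σ ratio = 4, N = 336):
  colored starchy: 336 × 1/4 = 84
  colored waxy: 336 × 1/4 = 84
  colorless starchy: 336 × 1/4 = 84
  colorless waxy: 336 × 1/4 = 84
Contribution of colorless waxy: (103 − 84)² / 84 = 4.2976

4.298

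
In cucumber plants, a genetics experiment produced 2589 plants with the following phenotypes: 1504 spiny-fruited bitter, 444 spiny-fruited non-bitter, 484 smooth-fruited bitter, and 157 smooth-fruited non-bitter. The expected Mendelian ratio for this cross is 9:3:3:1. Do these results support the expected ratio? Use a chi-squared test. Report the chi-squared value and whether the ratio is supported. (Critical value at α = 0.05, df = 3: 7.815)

Total ratio parts = 16. Expected numbers out of 2589:
  spiny-fruited bitter: 2589 × 9/16 = 1456.3125
  spiny-fruited non-bitter: 2589 × 3/16 = 485.4375
  smooth-fruited bitter: 2589 × 3/16 = 485.4375
  smooth-fruited non-bitter: 2589 × 1/16 = 161.8125
χ² = Σ (O − E)² / E
  spiny-fruited bitter: (1504 − 1456.3125)² / 1456.3125 = 1.5615
  spiny-fruited non-bitter: (444 − 485.4375)² / 485.4375 = 3.5372
  smooth-fruited bitter: (484 − 485.4375)² / 485.4375 = 0.0043
  smooth-fruited non-bitter: (157 − 161.8125)² / 161.8125 = 0.1431
χ² = 1.5615 + 3.5372 + 0.0043 + 0.1431 = 5.2461 ≈ 5.246
Degrees of freedom = 4 − 1 = 3; critical value at α = 0.05 is 7.815.
Since 5.246 < 7.815, we fail to reject the null hypothesis — the data are consistent with the 9:3:3:1 ratio.

5.246; consistent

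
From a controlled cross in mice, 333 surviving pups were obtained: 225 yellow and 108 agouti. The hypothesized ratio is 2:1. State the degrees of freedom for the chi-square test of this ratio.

1

A goodness-of-fit test with 2 phenotype classes has df = 2 − 1 = 1.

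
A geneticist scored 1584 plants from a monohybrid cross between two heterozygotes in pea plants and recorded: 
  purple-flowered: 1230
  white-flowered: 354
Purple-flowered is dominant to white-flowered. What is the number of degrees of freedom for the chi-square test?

For a monohybrid cross between heterozygotes with complete dominance, the expected phenotypic ratio is 3:1.
A goodness-of-fit test with 2 phenotype classes has df = 2 − 1 = 1.

1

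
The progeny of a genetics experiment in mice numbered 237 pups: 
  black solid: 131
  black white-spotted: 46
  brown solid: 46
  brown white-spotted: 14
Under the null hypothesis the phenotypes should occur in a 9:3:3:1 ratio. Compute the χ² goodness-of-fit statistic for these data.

Total ratio parts = 16. Expected numbers out of 237:
  black solid: 237 × 9/16 = 133.3125
  black white-spotted: 237 × 3/16 = 44.4375
  brown solid: 237 × 3/16 = 44.4375
  brown white-spotted: 237 × 1/16 = 14.8125
χ² = Σ (O − E)² / E
  black solid: (131 − 133.3125)² / 133.3125 = 0.0401
  black white-spotted: (46 − 44.4375)² / 44.4375 = 0.0549
  brown solid: (46 − 44.4375)² / 44.4375 = 0.0549
  brown white-spotted: (14 − 14.8125)² / 14.8125 = 0.0446
χ² = 0.0401 + 0.0549 + 0.0549 + 0.0446 = 0.1945 ≈ 0.195

0.195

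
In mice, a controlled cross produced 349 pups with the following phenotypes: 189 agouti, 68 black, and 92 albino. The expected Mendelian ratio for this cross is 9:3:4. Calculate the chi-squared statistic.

0.631

The 9:3:4 ratio has 16 parts, so with N = 349 the expected counts are:
  agouti: 349 × 9/16 = 196.3125
  black: 349 × 3/16 = 65.4375
  albino: 349 × 4/16 = 87.25
χ² = Σ (O − E)² / E
  agouti: (189 − 196.3125)² / 196.3125 = 0.2724
  black: (68 − 65.4375)² / 65.4375 = 0.1003
  albino: (92 − 87.25)² / 87.25 = 0.2586
χ² = 0.2724 + 0.1003 + 0.2586 = 0.6313 ≈ 0.631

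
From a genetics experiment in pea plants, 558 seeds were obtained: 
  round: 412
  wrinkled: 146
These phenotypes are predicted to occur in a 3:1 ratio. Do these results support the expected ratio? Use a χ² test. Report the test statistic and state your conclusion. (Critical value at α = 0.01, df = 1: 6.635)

0.404; consistent

The 3:1 ratio has 4 parts, so with N = 558 the expected counts are:
  round: 558 × 3/4 = 418.5
  wrinkled: 558 × 1/4 = 139.5
χ² = Σ (O − E)² / E
  round: (412 − 418.5)² / 418.5 = 0.1010
  wrinkled: (146 − 139.5)² / 139.5 = 0.3029
χ² = 0.1010 + 0.3029 = 0.4039 ≈ 0.404
Degrees of freedom = 2 − 1 = 1; critical value at α = 0.01 is 6.635.
Since 0.404 < 6.635, we fail to reject the null hypothesis — the data are consistent with the 3:1 ratio.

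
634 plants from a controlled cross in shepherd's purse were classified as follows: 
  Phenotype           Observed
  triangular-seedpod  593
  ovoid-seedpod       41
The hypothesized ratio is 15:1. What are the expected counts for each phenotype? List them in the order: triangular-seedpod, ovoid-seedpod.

594.375, 39.625

Total ratio parts = 16. Expected numbers out of 634:
  triangular-seedpod: 634 × 15/16 = 594.375
  ovoid-seedpod: 634 × 1/16 = 39.625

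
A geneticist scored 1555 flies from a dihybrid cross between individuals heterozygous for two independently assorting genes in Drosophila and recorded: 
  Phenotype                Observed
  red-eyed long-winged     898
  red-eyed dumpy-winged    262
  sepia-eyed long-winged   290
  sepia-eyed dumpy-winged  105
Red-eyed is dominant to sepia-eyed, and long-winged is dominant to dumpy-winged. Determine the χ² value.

A dihybrid F₂ with independent assortment and complete dominance at both loci gives a 9:3:3:1 phenotypic ratio.
Total ratio parts = 16. Expected numbers out of 1555:
  red-eyed long-winged: 1555 × 9/16 = 874.6875
  red-eyed dumpy-winged: 1555 × 3/16 = 291.5625
  sepia-eyed long-winged: 1555 × 3/16 = 291.5625
  sepia-eyed dumpy-winged: 1555 × 1/16 = 97.1875
χ² = Σ (O − E)² / E
  red-eyed long-winged: (898 − 874.6875)² / 874.6875 = 0.6213
  red-eyed dumpy-winged: (262 − 291.5625)² / 291.5625 = 2.9974
  sepia-eyed long-winged: (290 − 291.5625)² / 291.5625 = 0.0084
  sepia-eyed dumpy-winged: (105 − 97.1875)² / 97.1875 = 0.6280
χ² = 0.6213 + 2.9974 + 0.0084 + 0.6280 = 4.2551 ≈ 4.255

4.255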